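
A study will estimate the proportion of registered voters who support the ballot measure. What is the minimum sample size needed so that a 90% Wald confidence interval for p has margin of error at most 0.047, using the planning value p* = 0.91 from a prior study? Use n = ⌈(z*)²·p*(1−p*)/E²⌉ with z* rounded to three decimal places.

z* = 1.645 at the 90% level.
p*(1−p*) = 0.91·0.09 = 0.0819.
Required n before rounding: 2.706025 × 0.0819 / 0.047² = 100.327.
Rounding up, n = 101.

n = 101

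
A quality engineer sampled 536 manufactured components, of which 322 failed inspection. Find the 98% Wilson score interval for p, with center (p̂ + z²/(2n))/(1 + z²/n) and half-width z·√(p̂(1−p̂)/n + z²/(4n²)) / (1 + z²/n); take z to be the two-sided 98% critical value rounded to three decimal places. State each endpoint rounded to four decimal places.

p̂ = 322/536 = 0.60075; z = 2.326, so z² = 5.410276.
1 + z²/n = 1.010094.
Adjusted center: (0.60075 + z²/(2n))/1.010094 = 0.59974.
Radicand: p̂(1−p̂)/n + z²/(4n²) = 0.000447482 + 0.000004708 = 0.000452190.
Half-width = z·√(radicand)/denom = 2.326·0.021265/1.010094 = 0.04897.
Interval: 0.59974 ± 0.04897 → (0.5508, 0.6487).

(0.5508, 0.6487)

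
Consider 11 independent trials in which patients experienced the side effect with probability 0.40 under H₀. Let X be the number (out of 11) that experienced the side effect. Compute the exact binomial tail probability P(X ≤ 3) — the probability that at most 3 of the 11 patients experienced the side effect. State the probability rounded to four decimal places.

P = 0.2963

X is binomial with n = 11 and p = 0.40.
P(X ≤ 3) = C(11,0)·0.40^0·0.60^11 + C(11,1)·0.40^1·0.60^10 + C(11,2)·0.40^2·0.60^9 + C(11,3)·0.40^3·0.60^8.
= 0.003628 + 0.026605 + 0.088684 + 0.177367 = 0.2963.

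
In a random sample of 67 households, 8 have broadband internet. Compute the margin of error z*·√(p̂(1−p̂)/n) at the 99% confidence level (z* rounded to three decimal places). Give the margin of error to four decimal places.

The sample proportion is 8/67 = 0.11940.
SE(p̂) = √(0.11940·0.88060/67) = 0.039615.
For 99% confidence, z* = 2.576.
ME = 2.576·0.039615 = 0.1020.

ME = 0.1020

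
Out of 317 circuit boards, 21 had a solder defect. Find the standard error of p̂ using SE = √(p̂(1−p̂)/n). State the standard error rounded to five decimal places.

The sample proportion is 21/317 = 0.06625.
p̂(1−p̂) = 0.061861.
Dividing by n and taking the root: √0.000195145 = 0.01397.

SE = 0.01397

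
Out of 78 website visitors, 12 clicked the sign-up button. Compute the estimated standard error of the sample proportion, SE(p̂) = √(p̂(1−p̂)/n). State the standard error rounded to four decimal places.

p̂ = 12/78 = 0.15385.
p̂(1−p̂) = 0.130180.
SE = √(0.130180/78) = 0.0409.

SE = 0.0409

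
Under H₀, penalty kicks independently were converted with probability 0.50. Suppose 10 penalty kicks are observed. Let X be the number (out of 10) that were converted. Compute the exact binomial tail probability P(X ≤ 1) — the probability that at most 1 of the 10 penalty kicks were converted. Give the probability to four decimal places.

X ~ Binomial(n=10, p=0.50).
P(X ≤ 1) = C(10,0)·0.50^0·0.50^10 + C(10,1)·0.50^1·0.50^9.
= 0.000977 + 0.009766 = 0.0107.

P = 0.0107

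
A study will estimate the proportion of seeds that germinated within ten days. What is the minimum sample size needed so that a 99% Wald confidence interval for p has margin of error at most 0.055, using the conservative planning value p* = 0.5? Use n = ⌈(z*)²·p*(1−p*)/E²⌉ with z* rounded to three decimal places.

n = 549

z* = 2.576 at the 99% level.
p*(1−p*) = 0.50·0.50 = 0.2500.
Required n before rounding: 6.635776 × 0.2500 / 0.055² = 548.411.
⌈548.411⌉ = 549.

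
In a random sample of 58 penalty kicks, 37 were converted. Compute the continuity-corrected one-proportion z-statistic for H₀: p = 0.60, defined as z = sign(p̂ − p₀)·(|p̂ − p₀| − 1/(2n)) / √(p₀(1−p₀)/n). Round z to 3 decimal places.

The sample proportion is 37/58 = 0.63793. p̂ − p₀ = 0.037931.
Continuity correction 1/(2n) = 1/116 = 0.008621.
Corrected numerator: |0.037931| − 0.008621 = 0.029310.
SE₀ = √(0.60·0.40/58) = 0.064327.
z = +0.029310/0.064327 = 0.456.

z = 0.456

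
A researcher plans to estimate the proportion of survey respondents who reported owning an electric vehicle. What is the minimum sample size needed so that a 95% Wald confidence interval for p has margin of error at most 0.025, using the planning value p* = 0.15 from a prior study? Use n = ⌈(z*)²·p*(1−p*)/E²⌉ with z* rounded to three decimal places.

n = 784

z* = 1.960 at the 95% level.
p*(1−p*) = 0.15·0.85 = 0.1275.
(z*)²·p*(1−p*)/E² = 3.841600·0.1275/0.000625 = 783.686.
⌈783.686⌉ = 784.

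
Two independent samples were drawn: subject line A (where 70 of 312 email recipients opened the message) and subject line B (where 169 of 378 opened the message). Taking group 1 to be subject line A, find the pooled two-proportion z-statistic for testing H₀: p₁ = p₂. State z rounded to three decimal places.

Sample proportions: p̂₁ = 70/312 = 0.22436 and p̂₂ = 169/378 = 0.44709.
Pooled p̂ = (70+169)/(312+378) = 239/690 = 0.34638.
SE = √[p̂(1−p̂)(1/n₁+1/n₂)] = √[0.34638·0.65362·(1/312+1/378)] ≈ 0.036395.
z = (p̂₁ − p̂₂)/SE = (0.22436 − 0.44709)/0.036395 = -0.22273/0.036395 = -6.120.

z = -6.120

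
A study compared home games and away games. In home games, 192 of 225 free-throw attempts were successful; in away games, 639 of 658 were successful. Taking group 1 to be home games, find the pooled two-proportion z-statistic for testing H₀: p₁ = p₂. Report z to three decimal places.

Sample proportions: p̂₁ = 192/225 = 0.85333 and p̂₂ = 639/658 = 0.97112.
Pooling: p̂ = 831/883 = 0.94111.
SE = √[p̂(1−p̂)(1/n₁+1/n₂)] = √[0.94111·0.05889·(1/225+1/658)] ≈ 0.018181.
z = (p̂₁ − p̂₂)/SE = (0.85333 − 0.97112)/0.018181 = -0.11779/0.018181 = -6.479.

z = -6.479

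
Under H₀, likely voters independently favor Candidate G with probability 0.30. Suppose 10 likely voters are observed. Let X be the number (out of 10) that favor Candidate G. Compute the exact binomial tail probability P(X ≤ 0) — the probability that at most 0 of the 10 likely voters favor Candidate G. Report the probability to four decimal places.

P = 0.0282

X is binomial with n = 10 and p = 0.30.
P(X ≤ 0) = C(10,0)·0.30^0·0.70^10.
= 0.028248 = 0.0282.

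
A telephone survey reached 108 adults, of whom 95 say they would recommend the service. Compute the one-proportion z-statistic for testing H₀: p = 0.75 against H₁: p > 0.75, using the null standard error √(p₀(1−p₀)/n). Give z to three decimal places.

Sample proportion p̂ = 95/108 = 0.87963.
SE₀ = √(0.75·0.25/108) = 0.041667.
z = (0.87963 − 0.75)/0.041667 = 0.12963/0.041667 = 3.111.

z = 3.111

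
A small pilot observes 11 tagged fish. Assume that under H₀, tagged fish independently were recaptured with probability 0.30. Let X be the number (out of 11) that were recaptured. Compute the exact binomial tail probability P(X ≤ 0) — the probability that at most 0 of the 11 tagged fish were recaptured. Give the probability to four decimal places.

P = 0.0198

X ~ Binomial(n=11, p=0.30).
P(X ≤ 0) = C(11,0)·0.30^0·0.70^11.
= 0.019773 = 0.0198.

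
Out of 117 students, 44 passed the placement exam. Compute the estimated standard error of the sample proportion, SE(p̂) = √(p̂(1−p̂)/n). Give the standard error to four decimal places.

SE = 0.0448

Sample proportion p̂ = 44/117 = 0.37607.
p̂(1−p̂) = 0.234641.
SE = √(0.234641/117) = 0.0448.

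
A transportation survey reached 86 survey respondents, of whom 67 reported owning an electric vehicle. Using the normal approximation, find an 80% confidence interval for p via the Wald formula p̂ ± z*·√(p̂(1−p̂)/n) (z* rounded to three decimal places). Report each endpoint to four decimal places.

With x = 67 successes in n = 86, p̂ = 0.77907.
Standard error of p̂: √(0.172120/86) = √0.002001396 = 0.044737.
For 80% confidence, z* = 1.282.
Margin = 1.282·0.044737 = 0.05735.
Interval: 0.77907 ± 0.05735 → (0.7217, 0.8364).

(0.7217, 0.8364)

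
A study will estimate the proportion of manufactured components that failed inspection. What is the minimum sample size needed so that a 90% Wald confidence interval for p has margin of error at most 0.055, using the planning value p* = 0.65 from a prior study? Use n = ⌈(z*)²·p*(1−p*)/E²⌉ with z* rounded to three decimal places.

The 90% critical value is z* = 1.645.
p*(1−p*) = 0.65·0.35 = 0.2275.
Required n before rounding: 2.706025 × 0.2275 / 0.055² = 203.511.
⌈203.511⌉ = 204.

n = 204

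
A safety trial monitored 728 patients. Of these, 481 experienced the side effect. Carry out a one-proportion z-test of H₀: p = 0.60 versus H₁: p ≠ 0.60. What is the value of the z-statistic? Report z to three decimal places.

z = 3.344

Sample proportion p̂ = 481/728 = 0.66071.
Under H₀, SE = √(p₀(1−p₀)/n) = √(0.60·0.40/728) = √0.000329670 = 0.018157.
Test statistic: z = 0.06071/0.018157 = 3.344.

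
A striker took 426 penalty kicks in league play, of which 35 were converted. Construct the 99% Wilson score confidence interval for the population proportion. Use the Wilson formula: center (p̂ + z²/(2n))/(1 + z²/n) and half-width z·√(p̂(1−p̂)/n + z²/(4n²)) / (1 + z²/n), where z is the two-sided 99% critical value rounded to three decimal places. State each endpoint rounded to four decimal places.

(0.0540, 0.1232)

Here p̂ = 35/426 = 0.08216 and z = 2.576 (z² = 6.635776).
1 + z²/n = 1.015577.
Center = (0.08216 + 0.007788)/1.015577 = 0.08857.
Radicand: p̂(1−p̂)/n + z²/(4n²) = 0.000177017 + 0.000009141 = 0.000186158.
Half-width = z·√(radicand)/denom = 2.576·0.013644/1.015577 = 0.03461.
So the interval runs from 0.0540 to 0.1232.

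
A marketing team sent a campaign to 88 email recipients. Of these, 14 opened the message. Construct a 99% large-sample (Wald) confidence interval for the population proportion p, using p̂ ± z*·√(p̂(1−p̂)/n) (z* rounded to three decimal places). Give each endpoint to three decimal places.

(0.059, 0.260)

The sample proportion is 14/88 = 0.15909.
SE(p̂) = √(0.15909·0.84091/88) = 0.038990.
For 99% confidence, z* = 2.576.
Margin of error: 2.576 × 0.038990 = 0.10044.
So the interval runs from 0.059 to 0.260.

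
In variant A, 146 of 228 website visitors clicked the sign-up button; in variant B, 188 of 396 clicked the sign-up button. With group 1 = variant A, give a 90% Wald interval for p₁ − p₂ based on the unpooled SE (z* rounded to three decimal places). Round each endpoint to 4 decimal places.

(0.0990, 0.2322)

p̂₁ = 146/228 = 0.64035, p̂₂ = 188/396 = 0.47475; p̂₁ − p̂₂ = 0.16560.
Unpooled SE = √(p̂₁(1−p̂₁)/n₁ + p̂₂(1−p̂₂)/n₂) = √(0.001010095 + 0.000629703) = 0.040494.
For 90% confidence, z* = 1.645. Margin = 1.645·0.040494 = 0.06661.
CI: 0.16560 ± 0.06661 = (0.0990, 0.2322).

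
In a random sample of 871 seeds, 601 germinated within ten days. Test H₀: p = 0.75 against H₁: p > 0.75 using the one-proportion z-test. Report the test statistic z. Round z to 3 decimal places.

With x = 601 successes in n = 871, p̂ = 0.69001.
Under H₀, SE = √(p₀(1−p₀)/n) = √(0.75·0.25/871) = √0.000215270 = 0.014672.
Test statistic: z = -0.05999/0.014672 = -4.089.

z = -4.089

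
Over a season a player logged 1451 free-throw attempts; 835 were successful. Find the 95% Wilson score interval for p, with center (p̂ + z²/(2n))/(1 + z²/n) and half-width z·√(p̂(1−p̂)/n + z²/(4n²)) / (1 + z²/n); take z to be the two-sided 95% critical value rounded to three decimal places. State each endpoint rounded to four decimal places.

Here p̂ = 835/1451 = 0.57547 and z = 1.960 (z² = 3.841600).
Denominator 1 + z²/n = 1 + 3.841600/1451 = 1.002648.
Adjusted center: (0.57547 + z²/(2n))/1.002648 = 0.57527.
Radicand: p̂(1−p̂)/n + z²/(4n²) = 0.000168370 + 0.000000456 = 0.000168826.
Half-width = 1.960·√0.000168826/1.002648 = 0.02540.
Interval: 0.57527 ± 0.02540 → (0.5499, 0.6007).

(0.5499, 0.6007)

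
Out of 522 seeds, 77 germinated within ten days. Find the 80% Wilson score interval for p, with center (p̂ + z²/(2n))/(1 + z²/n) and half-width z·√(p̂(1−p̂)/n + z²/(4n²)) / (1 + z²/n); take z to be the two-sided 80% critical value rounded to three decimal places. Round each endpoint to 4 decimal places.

p̂ = 77/522 = 0.14751; z = 1.282, so z² = 1.643524.
Denominator 1 + z²/n = 1 + 1.643524/522 = 1.003149.
Center = (0.14751 + 0.001574)/1.003149 = 0.14862.
Radicand: p̂(1−p̂)/n + z²/(4n²) = 0.000240901 + 0.000001508 = 0.000242409.
Half-width = 1.282·√0.000242409/1.003149 = 0.01990.
Interval: 0.14862 ± 0.01990 → (0.1287, 0.1685).

(0.1287, 0.1685)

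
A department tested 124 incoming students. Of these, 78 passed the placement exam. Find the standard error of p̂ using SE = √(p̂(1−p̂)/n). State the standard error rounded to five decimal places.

p̂ = 78/124 = 0.62903.
p̂(1−p̂) = 0.233351.
SE = √(0.233351/124) = 0.04338.

SE = 0.04338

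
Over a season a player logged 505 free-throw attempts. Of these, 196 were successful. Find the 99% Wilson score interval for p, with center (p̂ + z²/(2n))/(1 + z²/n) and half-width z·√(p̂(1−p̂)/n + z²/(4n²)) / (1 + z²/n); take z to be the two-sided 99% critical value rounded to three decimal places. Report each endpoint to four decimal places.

(0.3341, 0.4451)

Here p̂ = 196/505 = 0.38812 and z = 2.576 (z² = 6.635776).
Denominator 1 + z²/n = 1 + 6.635776/505 = 1.013140.
Center = (0.38812 + 0.006570)/1.013140 = 0.38957.
Radicand: p̂(1−p̂)/n + z²/(4n²) = 0.000470263 + 0.000006505 = 0.000476768.
Half-width = z·√(radicand)/denom = 2.576·0.021835/1.013140 = 0.05552.
Interval: 0.38957 ± 0.05552 → (0.3341, 0.4451).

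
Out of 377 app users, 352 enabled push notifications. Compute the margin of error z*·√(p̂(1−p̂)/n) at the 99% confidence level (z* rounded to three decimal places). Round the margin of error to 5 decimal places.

ME = 0.03301

p̂ = 352/377 = 0.93369.
SE(p̂) = √(0.93369·0.06631/377) = 0.012815.
z* = 2.576 at the 99% level.
So ME = 0.03301.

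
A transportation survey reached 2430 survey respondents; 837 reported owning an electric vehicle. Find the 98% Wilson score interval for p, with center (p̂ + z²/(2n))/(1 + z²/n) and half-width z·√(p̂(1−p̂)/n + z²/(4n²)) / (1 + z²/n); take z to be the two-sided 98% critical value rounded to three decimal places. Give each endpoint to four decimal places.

(0.3224, 0.3672)

Here p̂ = 837/2430 = 0.34444 and z = 2.326 (z² = 5.410276).
Denominator 1 + z²/n = 1 + 5.410276/2430 = 1.002226.
Adjusted center: (0.34444 + z²/(2n))/1.002226 = 0.34479.
Radicand: p̂(1−p̂)/n + z²/(4n²) = 0.000092923 + 0.000000229 = 0.000093152.
Half-width = z·√(radicand)/denom = 2.326·0.009652/1.002226 = 0.02240.
Interval: 0.34479 ± 0.02240 → (0.3224, 0.3672).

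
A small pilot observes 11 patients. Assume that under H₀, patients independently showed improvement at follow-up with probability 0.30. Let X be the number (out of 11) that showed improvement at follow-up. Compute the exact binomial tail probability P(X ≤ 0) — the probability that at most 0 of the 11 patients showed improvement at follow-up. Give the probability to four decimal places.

P = 0.0198

X ~ Binomial(n=11, p=0.30).
P(X ≤ 0) = C(11,0)·0.30^0·0.70^11.
= 0.019773 = 0.0198.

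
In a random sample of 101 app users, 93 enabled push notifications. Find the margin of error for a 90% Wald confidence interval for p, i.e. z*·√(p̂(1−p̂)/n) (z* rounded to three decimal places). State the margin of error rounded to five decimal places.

ME = 0.04420

The sample proportion is 93/101 = 0.92079.
SE = √(p̂(1−p̂)/n) = √(0.072934/101) = 0.026872.
The 90% critical value is z* = 1.645.
Margin of error = z*·SE = 1.645 × 0.026872 = 0.04420.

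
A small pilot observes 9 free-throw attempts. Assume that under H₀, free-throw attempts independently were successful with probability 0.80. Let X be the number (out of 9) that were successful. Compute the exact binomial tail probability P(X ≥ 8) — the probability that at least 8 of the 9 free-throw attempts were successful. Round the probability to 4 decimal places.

X is binomial with n = 9 and p = 0.80.
P(X ≥ 8) = C(9,8)·0.80^8·0.20^1 + C(9,9)·0.80^9·0.20^0.
= 0.301990 + 0.134218 = 0.4362.

P = 0.4362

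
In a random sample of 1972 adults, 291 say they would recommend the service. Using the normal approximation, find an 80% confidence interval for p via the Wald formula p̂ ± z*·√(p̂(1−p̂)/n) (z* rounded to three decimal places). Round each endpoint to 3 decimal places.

With x = 291 successes in n = 1972, p̂ = 0.14757.
SE(p̂) = √(0.14757·0.85243/1972) = 0.007987.
For 80% confidence, z* = 1.282.
Margin = 1.282·0.007987 = 0.01024.
CI: 0.14757 ± 0.01024 = (0.137, 0.158).

(0.137, 0.158)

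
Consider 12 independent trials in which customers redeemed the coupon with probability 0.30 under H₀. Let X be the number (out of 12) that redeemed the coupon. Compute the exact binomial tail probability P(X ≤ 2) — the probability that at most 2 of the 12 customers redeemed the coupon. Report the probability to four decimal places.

P = 0.2528

X is binomial with n = 12 and p = 0.30.
P(X ≤ 2) = C(12,0)·0.30^0·0.70^12 + C(12,1)·0.30^1·0.70^11 + C(12,2)·0.30^2·0.70^10.
= 0.013841 + 0.071184 + 0.167790 = 0.2528.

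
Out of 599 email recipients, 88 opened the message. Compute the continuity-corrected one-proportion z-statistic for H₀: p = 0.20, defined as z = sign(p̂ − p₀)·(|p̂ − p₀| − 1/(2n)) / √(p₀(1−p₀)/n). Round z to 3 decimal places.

With x = 88 successes in n = 599, p̂ = 0.14691. p̂ − p₀ = -0.053088.
Continuity correction 1/(2n) = 1/1198 = 0.000835.
Corrected numerator: |-0.053088| − 0.000835 = 0.052253.
Null standard error: √(0.20·0.80/599) = √0.000267112 = 0.016344.
z = (−)0.052253/0.016344 = -3.197.

z = -3.197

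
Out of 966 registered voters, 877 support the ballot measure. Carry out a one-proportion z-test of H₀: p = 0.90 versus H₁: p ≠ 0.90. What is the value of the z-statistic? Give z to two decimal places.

The sample proportion is 877/966 = 0.90787.
SE₀ = √(0.90·0.10/966) = 0.009652.
z = (0.90787 − 0.90)/0.009652 = 0.00787/0.009652 = 0.82.

z = 0.82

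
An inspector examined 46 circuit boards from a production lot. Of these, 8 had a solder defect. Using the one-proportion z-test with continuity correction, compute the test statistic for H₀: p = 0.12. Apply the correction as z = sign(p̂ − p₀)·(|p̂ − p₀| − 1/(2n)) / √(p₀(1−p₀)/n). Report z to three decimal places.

z = 0.898

Sample proportion p̂ = 8/46 = 0.17391. p̂ − p₀ = 0.053913.
1/(2n) = 0.010870.
Corrected numerator: |0.053913| − 0.010870 = 0.043043.
Null standard error: √(0.12·0.88/46) = √0.002295652 = 0.047913.
z = (+)0.043043/0.047913 = 0.898.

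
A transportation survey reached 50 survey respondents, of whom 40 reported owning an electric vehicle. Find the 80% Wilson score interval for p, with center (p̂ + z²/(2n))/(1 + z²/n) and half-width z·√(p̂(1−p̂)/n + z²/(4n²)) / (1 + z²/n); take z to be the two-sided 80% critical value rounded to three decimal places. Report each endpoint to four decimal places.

p̂ = 40/50 = 0.80000; z = 1.282, so z² = 1.643524.
Denominator 1 + z²/n = 1 + 1.643524/50 = 1.032870.
Adjusted center: (0.80000 + z²/(2n))/1.032870 = 0.79045.
Radicand: p̂(1−p̂)/n + z²/(4n²) = 0.003200000 + 0.000164352 = 0.003364352.
Half-width = 1.282·√0.003364352/1.032870 = 0.07199.
Interval: 0.79045 ± 0.07199 → (0.7185, 0.8624).

(0.7185, 0.8624)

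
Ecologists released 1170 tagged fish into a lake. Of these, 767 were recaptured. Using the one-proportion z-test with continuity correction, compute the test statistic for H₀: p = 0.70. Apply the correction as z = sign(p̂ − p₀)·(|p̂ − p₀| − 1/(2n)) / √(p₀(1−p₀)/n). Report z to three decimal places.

z = -3.286

With x = 767 successes in n = 1170, p̂ = 0.65556. p̂ − p₀ = -0.044444.
Continuity correction 1/(2n) = 1/2340 = 0.000427.
Corrected numerator: |-0.044444| − 0.000427 = 0.044017.
Under H₀, SE = √(p₀(1−p₀)/n) = √(0.70·0.30/1170) = √0.000179487 = 0.013397.
z = −0.044017/0.013397 = -3.286.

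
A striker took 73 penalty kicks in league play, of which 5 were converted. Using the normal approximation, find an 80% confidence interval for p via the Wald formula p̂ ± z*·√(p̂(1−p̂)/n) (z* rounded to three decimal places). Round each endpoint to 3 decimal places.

Sample proportion p̂ = 5/73 = 0.06849.
Standard error of p̂: √(0.063802/73) = √0.000873998 = 0.029563.
z* = 1.282 at the 80% level.
Margin = 1.282·0.029563 = 0.03790.
CI: 0.06849 ± 0.03790 = (0.031, 0.106).

(0.031, 0.106)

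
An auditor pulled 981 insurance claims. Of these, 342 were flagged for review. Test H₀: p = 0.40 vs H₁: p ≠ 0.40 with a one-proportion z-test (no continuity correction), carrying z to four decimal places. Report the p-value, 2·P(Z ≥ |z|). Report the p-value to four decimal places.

p-value = 0.0010

The sample proportion is 342/981 = 0.34862.
Null standard error: √(0.40·0.60/981) = √0.000244648 = 0.015641.
Test statistic (full precision, shown to 4 dp): z = (342/981 − 0.40)/SE₀ ≈ -3.2847.
p-value = 2·P(Z ≥ |z|) with z = -3.2847 → 0.0010.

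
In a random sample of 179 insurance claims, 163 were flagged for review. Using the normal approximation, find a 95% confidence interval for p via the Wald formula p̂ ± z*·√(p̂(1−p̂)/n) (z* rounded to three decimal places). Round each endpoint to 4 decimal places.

The sample proportion is 163/179 = 0.91061.
SE = √(p̂(1−p̂)/n) = √(0.081396/179) = 0.021324.
The 95% critical value is z* = 1.960.
Margin = 1.960·0.021324 = 0.04180.
So the interval runs from 0.8688 to 0.9524.

(0.8688, 0.9524)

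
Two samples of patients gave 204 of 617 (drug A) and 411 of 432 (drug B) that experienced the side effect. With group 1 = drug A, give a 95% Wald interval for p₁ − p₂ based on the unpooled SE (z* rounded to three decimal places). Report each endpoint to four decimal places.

(-0.6631, -0.5785)

p̂₁ = 204/617 = 0.33063, p̂₂ = 411/432 = 0.95139; p̂₁ − p̂₂ = -0.62076.
Unpooled SE = √(p̂₁(1−p̂₁)/n₁ + p̂₂(1−p̂₂)/n₂) = √(0.000358695 + 0.000107056) = 0.021581.
z* = 1.960 at the 95% level. Margin = 1.960·0.021581 = 0.04230.
Interval: -0.62076 ± 0.04230 → (-0.6631, -0.5785).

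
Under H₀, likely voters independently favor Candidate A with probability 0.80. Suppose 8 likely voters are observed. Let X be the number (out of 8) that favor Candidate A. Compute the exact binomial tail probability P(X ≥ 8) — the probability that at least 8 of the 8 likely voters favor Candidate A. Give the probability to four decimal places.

P = 0.1678

X is binomial with n = 8 and p = 0.80.
P(X ≥ 8) = C(8,8)·0.80^8·0.20^0.
= 0.167772 = 0.1678.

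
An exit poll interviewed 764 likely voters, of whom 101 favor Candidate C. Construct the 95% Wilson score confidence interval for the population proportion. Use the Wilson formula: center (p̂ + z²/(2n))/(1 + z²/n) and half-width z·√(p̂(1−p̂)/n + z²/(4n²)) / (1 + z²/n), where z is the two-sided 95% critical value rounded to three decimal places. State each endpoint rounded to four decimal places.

(0.1100, 0.1581)

p̂ = 101/764 = 0.13220; z = 1.960, so z² = 3.841600.
Denominator 1 + z²/n = 1 + 3.841600/764 = 1.005028.
Center = (0.13220 + 0.002514)/1.005028 = 0.13404.
Radicand: p̂(1−p̂)/n + z²/(4n²) = 0.000150160 + 0.000001645 = 0.000151805.
Half-width = 1.960·√0.000151805/1.005028 = 0.02403.
So the interval runs from 0.1100 to 0.1581.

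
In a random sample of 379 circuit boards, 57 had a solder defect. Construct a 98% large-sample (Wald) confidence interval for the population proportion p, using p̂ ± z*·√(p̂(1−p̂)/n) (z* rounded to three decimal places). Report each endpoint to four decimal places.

(0.1077, 0.1931)

The sample proportion is 57/379 = 0.15040.
Standard error of p̂: √(0.127777/379) = √0.000337142 = 0.018361.
z* = 2.326 at the 98% level.
Margin = 2.326·0.018361 = 0.04271.
CI: 0.15040 ± 0.04271 = (0.1077, 0.1931).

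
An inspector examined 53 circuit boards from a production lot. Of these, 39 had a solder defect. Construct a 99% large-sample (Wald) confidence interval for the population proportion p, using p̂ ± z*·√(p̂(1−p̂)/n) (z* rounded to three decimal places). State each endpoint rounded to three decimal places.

(0.580, 0.892)

Sample proportion p̂ = 39/53 = 0.73585.
SE = √(p̂(1−p̂)/n) = √(0.194375/53) = 0.060560.
The 99% critical value is z* = 2.576.
Margin of error: 2.576 × 0.060560 = 0.15600.
Interval: 0.73585 ± 0.15600 → (0.580, 0.892).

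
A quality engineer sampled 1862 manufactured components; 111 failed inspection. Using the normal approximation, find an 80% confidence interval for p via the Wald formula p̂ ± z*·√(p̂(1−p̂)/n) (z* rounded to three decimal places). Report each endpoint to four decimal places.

Sample proportion p̂ = 111/1862 = 0.05961.
Standard error of p̂: √(0.056060/1862) = √0.000030107 = 0.005487.
For 80% confidence, z* = 1.282.
Margin of error: 1.282 × 0.005487 = 0.00703.
Interval: 0.05961 ± 0.00703 → (0.0526, 0.0666).

(0.0526, 0.0666)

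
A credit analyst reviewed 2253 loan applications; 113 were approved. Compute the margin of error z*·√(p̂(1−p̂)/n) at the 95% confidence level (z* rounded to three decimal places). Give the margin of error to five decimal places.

ME = 0.00901

Sample proportion p̂ = 113/2253 = 0.05016.
SE = √(p̂(1−p̂)/n) = √(0.047640/2253) = 0.004598.
For 95% confidence, z* = 1.960.
So ME = 0.00901.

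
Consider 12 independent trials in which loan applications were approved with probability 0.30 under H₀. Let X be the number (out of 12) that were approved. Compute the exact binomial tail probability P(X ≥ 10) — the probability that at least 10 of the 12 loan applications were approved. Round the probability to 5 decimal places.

P = 0.00021

X ~ Binomial(n=12, p=0.30).
P(X ≥ 10) = C(12,10)·0.30^10·0.70^2 + C(12,11)·0.30^11·0.70^1 + C(12,12)·0.30^12·0.70^0.
= 0.000191 + 0.000015 + 0.000001 = 0.00021.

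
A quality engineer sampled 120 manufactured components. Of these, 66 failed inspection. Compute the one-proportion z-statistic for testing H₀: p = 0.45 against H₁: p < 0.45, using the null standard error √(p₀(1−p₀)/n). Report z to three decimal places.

z = 2.202

The sample proportion is 66/120 = 0.55000.
SE₀ = √(0.45·0.55/120) = 0.045415.
z = (p̂ − p₀)/SE = (0.55000 − 0.45)/0.045415 = 2.202.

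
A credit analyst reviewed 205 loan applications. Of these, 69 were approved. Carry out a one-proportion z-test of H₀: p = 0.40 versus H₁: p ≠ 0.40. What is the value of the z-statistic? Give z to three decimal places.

z = -1.853

The sample proportion is 69/205 = 0.33659.
Null standard error: √(0.40·0.60/205) = √0.001170732 = 0.034216.
Test statistic: z = -0.06341/0.034216 = -1.853.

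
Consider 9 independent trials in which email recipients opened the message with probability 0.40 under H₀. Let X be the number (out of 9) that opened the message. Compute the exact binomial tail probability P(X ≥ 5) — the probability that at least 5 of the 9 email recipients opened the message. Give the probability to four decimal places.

P = 0.2666

X is binomial with n = 9 and p = 0.40.
P(X ≥ 5) = Σ_{j=5}^{9} C(9,j)·0.40^j·0.60^{9−j}.
= 0.167215 + 0.074318 + 0.021234 + 0.003539 + 0.000262 = 0.2666.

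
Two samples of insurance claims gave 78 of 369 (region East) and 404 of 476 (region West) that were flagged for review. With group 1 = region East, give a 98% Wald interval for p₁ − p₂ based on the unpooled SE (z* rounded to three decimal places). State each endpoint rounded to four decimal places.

(-0.6998, -0.5749)

p̂₁ = 78/369 = 0.21138, p̂₂ = 404/476 = 0.84874; p̂₁ − p̂₂ = -0.63736.
SE = √(0.000451761 + 0.000269707) = √0.000721468 = 0.026860.
For 98% confidence, z* = 2.326. Margin of error = 0.06248.
So the interval runs from -0.6998 to -0.5749.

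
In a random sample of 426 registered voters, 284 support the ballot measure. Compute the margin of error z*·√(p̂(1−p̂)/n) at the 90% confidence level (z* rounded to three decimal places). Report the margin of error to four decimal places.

ME = 0.0376

p̂ = 284/426 = 0.66667.
Standard error of p̂: √(0.222222/426) = √0.000521648 = 0.022840.
z* = 1.645 at the 90% level.
Margin of error = z*·SE = 1.645 × 0.022840 = 0.0376.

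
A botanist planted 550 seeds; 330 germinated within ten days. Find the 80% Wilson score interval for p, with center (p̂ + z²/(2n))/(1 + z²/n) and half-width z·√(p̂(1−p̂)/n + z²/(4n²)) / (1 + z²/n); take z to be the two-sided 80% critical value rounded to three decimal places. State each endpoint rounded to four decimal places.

(0.5730, 0.6264)

Here p̂ = 330/550 = 0.60000 and z = 1.282 (z² = 1.643524).
Denominator 1 + z²/n = 1 + 1.643524/550 = 1.002988.
Center = (0.60000 + 0.001494)/1.002988 = 0.59970.
Radicand: p̂(1−p̂)/n + z²/(4n²) = 0.000436364 + 0.000001358 = 0.000437722.
Half-width = 1.282·√0.000437722/1.002988 = 0.02674.
So the interval runs from 0.5730 to 0.6264.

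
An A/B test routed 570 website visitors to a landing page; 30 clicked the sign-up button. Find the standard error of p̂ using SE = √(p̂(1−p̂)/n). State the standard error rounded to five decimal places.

SE = 0.00935

With x = 30 successes in n = 570, p̂ = 0.05263.
p̂(1−p̂) = 0.05263·0.94737 = 0.049860.
Dividing by n and taking the root: √0.000087474 = 0.00935.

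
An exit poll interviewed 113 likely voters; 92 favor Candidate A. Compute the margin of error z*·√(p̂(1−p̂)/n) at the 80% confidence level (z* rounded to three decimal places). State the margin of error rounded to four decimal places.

p̂ = 92/113 = 0.81416.
SE = √(p̂(1−p̂)/n) = √(0.151304/113) = 0.036592.
The 80% critical value is z* = 1.282.
ME = 1.282·0.036592 = 0.0469.

ME = 0.0469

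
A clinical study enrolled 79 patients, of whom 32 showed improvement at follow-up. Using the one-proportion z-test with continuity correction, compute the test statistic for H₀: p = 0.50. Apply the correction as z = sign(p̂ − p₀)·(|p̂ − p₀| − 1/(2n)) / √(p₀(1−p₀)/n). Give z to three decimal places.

Sample proportion p̂ = 32/79 = 0.40506. p̂ − p₀ = -0.094937.
1/(2n) = 0.006329.
Corrected numerator: |-0.094937| − 0.006329 = 0.088608.
SE₀ = √(0.50·0.50/79) = 0.056254.
z = −0.088608/0.056254 = -1.575.

z = -1.575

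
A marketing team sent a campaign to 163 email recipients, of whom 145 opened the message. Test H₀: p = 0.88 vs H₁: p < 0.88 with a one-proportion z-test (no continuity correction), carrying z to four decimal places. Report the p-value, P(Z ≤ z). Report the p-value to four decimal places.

The sample proportion is 145/163 = 0.88957.
SE₀ = √(0.88·0.12/163) = 0.025453.
Test statistic (full precision, shown to 4 dp): z = (145/163 − 0.88)/SE₀ ≈ 0.3760.
From the standard normal, P(Z ≤ z) = 0.6465.

p-value = 0.6465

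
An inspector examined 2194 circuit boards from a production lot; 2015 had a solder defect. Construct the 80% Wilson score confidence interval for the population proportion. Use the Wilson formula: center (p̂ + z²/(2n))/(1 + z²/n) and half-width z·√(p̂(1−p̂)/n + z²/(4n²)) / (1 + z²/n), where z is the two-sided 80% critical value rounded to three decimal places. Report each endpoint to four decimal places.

(0.9106, 0.9256)

Here p̂ = 2015/2194 = 0.91841 and z = 1.282 (z² = 1.643524).
1 + z²/n = 1.000749.
Center = (0.91841 + 0.000375)/1.000749 = 0.91810.
Radicand: p̂(1−p̂)/n + z²/(4n²) = 0.000034152 + 0.000000085 = 0.000034237.
Half-width = z·√(radicand)/denom = 1.282·0.005851/1.000749 = 0.00750.
CI: 0.91810 ± 0.00750 = (0.9106, 0.9256).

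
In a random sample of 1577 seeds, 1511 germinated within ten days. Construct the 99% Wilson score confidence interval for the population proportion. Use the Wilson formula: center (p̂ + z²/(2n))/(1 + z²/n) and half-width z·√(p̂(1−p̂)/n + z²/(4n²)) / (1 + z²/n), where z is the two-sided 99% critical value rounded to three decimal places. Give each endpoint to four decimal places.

p̂ = 1511/1577 = 0.95815; z = 2.576, so z² = 6.635776.
Denominator 1 + z²/n = 1 + 6.635776/1577 = 1.004208.
Center = (0.95815 + 0.002104)/1.004208 = 0.95623.
Radicand: p̂(1−p̂)/n + z²/(4n²) = 0.000025428 + 0.000000667 = 0.000026095.
Half-width = z·√(radicand)/denom = 2.576·0.005108/1.004208 = 0.01310.
Interval: 0.95623 ± 0.01310 → (0.9431, 0.9693).

(0.9431, 0.9693)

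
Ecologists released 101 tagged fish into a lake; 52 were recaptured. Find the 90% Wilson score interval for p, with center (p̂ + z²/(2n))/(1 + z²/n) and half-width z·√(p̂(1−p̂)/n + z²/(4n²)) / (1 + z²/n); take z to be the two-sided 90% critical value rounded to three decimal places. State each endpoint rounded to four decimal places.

Here p̂ = 52/101 = 0.51485 and z = 1.645 (z² = 2.706025).
1 + z²/n = 1.026792.
Center = (0.51485 + 0.013396)/1.026792 = 0.51446.
Radicand: p̂(1−p̂)/n + z²/(4n²) = 0.002473064 + 0.000066318 = 0.002539382.
Half-width = 1.645·√0.002539382/1.026792 = 0.08073.
Interval: 0.51446 ± 0.08073 → (0.4337, 0.5952).

(0.4337, 0.5952)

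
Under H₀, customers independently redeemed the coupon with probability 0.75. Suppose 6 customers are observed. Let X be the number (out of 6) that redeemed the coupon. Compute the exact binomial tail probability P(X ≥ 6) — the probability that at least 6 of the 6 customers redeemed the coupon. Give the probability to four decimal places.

P = 0.1780

X is binomial with n = 6 and p = 0.75.
P(X ≥ 6) = C(6,6)·0.75^6·0.25^0.
= 0.177979 = 0.1780.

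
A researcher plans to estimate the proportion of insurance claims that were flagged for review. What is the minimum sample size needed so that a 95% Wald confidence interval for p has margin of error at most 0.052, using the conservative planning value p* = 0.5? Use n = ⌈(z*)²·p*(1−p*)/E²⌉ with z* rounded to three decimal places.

n = 356

For 95% confidence, z* = 1.960.
p*(1−p*) = 0.2500.
(z*)²·p*(1−p*)/E² = 3.841600·0.2500/0.002704 = 355.178.
Rounding up, n = 356.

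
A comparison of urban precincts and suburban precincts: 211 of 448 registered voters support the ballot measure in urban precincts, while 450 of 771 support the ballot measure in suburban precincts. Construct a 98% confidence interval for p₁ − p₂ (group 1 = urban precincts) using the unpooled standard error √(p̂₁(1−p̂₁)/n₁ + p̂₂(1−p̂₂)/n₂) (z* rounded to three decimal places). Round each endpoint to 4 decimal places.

(-0.1813, -0.0440)

p̂₁ = 0.47098, p̂₂ = 0.58366, so the observed difference is -0.11268.
Unpooled SE = √(p̂₁(1−p̂₁)/n₁ + p̂₂(1−p̂₂)/n₂) = √(0.000556156 + 0.000315177) = 0.029518.
The 98% critical value is z* = 2.326. Margin = 2.326·0.029518 = 0.06866.
CI: -0.11268 ± 0.06866 = (-0.1813, -0.0440).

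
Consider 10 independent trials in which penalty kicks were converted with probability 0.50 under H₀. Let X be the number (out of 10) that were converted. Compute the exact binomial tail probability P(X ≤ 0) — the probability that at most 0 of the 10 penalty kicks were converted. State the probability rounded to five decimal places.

X is binomial with n = 10 and p = 0.50.
P(X ≤ 0) = C(10,0)·0.50^0·0.50^10.
= 0.000977 = 0.00098.

P = 0.00098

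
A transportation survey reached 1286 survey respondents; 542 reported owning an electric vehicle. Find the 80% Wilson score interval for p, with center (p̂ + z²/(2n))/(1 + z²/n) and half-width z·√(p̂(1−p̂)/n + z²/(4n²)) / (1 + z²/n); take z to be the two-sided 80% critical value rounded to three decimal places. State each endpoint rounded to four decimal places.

p̂ = 542/1286 = 0.42146; z = 1.282, so z² = 1.643524.
Denominator 1 + z²/n = 1 + 1.643524/1286 = 1.001278.
Adjusted center: (0.42146 + z²/(2n))/1.001278 = 0.42156.
Radicand: p̂(1−p̂)/n + z²/(4n²) = 0.000189605 + 0.000000248 = 0.000189853.
Half-width = 1.282·√0.000189853/1.001278 = 0.01764.
CI: 0.42156 ± 0.01764 = (0.4039, 0.4392).

(0.4039, 0.4392)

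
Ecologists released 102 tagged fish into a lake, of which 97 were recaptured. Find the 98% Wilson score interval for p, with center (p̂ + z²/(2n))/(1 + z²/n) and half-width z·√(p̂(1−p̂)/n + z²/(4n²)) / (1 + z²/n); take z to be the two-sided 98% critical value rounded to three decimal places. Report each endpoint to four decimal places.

(0.8747, 0.9818)

Here p̂ = 97/102 = 0.95098 and z = 2.326 (z² = 5.410276).
Denominator 1 + z²/n = 1 + 5.410276/102 = 1.053042.
Adjusted center: (0.95098 + z²/(2n))/1.053042 = 0.92826.
Radicand: p̂(1−p̂)/n + z²/(4n²) = 0.000457026 + 0.000130005 = 0.000587031.
Half-width = 2.326·√0.000587031/1.053042 = 0.05352.
So the interval runs from 0.8747 to 0.9818.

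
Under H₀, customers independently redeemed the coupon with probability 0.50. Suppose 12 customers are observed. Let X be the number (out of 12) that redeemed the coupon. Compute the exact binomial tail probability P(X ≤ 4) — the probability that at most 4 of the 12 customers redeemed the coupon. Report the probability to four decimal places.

X is binomial with n = 12 and p = 0.50.
P(X ≤ 4) = Σ_{j=0}^{4} C(12,j)·0.50^j·0.50^{12−j}.
= 0.000244 + 0.002930 + 0.016113 + 0.053711 + 0.120850 = 0.1938.

P = 0.1938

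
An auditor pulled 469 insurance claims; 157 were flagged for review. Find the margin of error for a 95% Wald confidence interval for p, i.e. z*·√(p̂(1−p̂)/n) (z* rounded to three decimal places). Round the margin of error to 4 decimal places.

ME = 0.0427

p̂ = 157/469 = 0.33475.
SE(p̂) = √(0.33475·0.66525/469) = 0.021791.
z* = 1.960 at the 95% level.
So ME = 0.0427.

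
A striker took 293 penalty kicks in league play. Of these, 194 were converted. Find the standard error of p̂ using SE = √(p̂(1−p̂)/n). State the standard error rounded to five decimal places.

SE = 0.02763

p̂ = 194/293 = 0.66212.
p̂(1−p̂) = 0.223717.
SE = √(0.223717/293) = 0.02763.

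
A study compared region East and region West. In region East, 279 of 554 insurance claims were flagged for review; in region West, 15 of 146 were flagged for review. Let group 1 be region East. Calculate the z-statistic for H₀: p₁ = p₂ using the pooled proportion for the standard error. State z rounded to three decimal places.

z = 8.731

Sample proportions: p̂₁ = 279/554 = 0.50361 and p̂₂ = 15/146 = 0.10274.
Pooled p̂ = (279+15)/(554+146) = 294/700 = 0.42000.
Pooled SE = √[0.2436000·0.00865437] ≈ 0.045915.
z = 0.40087/0.045915 = 8.731.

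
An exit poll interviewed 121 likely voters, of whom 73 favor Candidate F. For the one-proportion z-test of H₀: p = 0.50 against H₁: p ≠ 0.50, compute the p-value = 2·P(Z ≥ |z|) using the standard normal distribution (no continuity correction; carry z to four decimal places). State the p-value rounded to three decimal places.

p-value = 0.023

Sample proportion p̂ = 73/121 = 0.60331.
Under H₀, SE = √(p₀(1−p₀)/n) = √(0.50·0.50/121) = √0.002066116 = 0.045455.
Test statistic (full precision, shown to 4 dp): z = (73/121 − 0.50)/SE₀ ≈ 2.2727.
p-value = 2·P(Z ≥ |z|) with z = 2.2727 → 0.023.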